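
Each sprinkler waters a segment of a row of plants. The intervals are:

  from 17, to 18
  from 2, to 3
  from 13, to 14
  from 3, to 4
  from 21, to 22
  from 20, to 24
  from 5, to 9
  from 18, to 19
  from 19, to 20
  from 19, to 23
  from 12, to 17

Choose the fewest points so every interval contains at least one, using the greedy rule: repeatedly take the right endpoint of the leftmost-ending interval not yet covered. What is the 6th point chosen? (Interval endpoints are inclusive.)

Process intervals by earliest right end; each time one isn't hit yet, stab at its right endpoint.
Sorted: [2,3] [3,4] [5,9] [13,14] [12,17] [17,18] [18,19] [19,20] [21,22] [19,23] [20,24]
{[2,3],[3,4]} hit by 3; {[5,9]} hit by 9; {[13,14],[12,17]} hit by 14; {[17,18],[18,19]} hit by 18; {[19,20]} hit by 20; {[21,22],[19,23],[20,24]} hit by 22.
Points: 3, 9, 14, 18, 20, 22 (6 total).

22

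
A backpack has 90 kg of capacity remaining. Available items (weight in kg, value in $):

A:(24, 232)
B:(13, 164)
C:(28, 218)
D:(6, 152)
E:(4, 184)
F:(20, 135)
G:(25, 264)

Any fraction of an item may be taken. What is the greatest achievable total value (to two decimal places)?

Sort by value per unit weight and fill in that order.
Ratios (sorted): E 46.00, D 25.33, B 12.62, G 10.56, A 9.67, C 7.79, F 6.75
take E (4 @ 184); take D (6 @ 152); take B (13 @ 164); take G (25 @ 264); take A (24 @ 232); take 18/28 of C → 140.14. Capacity used 90/90.
Total value = 1136.14

1136.14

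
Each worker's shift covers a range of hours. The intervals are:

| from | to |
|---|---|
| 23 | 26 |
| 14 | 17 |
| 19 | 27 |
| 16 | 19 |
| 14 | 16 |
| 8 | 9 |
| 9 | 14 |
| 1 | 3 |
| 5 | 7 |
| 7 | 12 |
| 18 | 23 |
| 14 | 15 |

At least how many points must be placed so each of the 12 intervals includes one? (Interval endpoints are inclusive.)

6

By right end: [1,3]  [5,7]  [8,9]  [7,12]  [9,14]  [14,15]  [14,16]  [14,17]  [16,19]  [18,23]  [23,26]  [19,27]
[1,3] uncovered → point at 3; [5,7] uncovered → point at 7; [8,9] uncovered → point at 9; [14,15] uncovered → point at 15; [16,19] uncovered → point at 19; [23,26] uncovered → point at 26.
Points: 3, 7, 9, 15, 19, 26 (6 total).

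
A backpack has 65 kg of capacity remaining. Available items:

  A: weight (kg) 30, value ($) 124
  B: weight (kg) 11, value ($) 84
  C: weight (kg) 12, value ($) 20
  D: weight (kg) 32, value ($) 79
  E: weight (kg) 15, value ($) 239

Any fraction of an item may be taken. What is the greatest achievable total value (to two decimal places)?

469.22

Order: E (239/15=15.93) > B (84/11=7.64) > A (124/30=4.13) > D (79/32=2.47) > C (20/12=1.67)
Fill: take E (15 @ 239) → take B (11 @ 84) → take A (30 @ 124) → take 9/32 of D → 22.22; 65/65 used.
Total value = 469.22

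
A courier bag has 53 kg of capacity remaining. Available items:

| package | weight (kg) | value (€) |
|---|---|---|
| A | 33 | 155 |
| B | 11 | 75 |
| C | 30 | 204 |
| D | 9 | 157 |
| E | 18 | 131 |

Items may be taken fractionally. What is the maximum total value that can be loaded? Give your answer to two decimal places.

465.00

Greedy by value/weight ratio, highest first.
Ratios (sorted): D 17.44, E 7.28, B 6.82, C 6.80, A 4.70
take D (9 @ 157); take E (18 @ 131); take B (11 @ 75); take 15/30 of C → 102.00. Capacity used 53/53.
Total value = 465.00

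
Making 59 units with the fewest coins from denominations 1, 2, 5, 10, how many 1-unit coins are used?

0

Greedy: take as many of the largest coin as possible, then repeat with the remainder.
59 = 5×10 + 1×5 + 2×2
Count of 1: 0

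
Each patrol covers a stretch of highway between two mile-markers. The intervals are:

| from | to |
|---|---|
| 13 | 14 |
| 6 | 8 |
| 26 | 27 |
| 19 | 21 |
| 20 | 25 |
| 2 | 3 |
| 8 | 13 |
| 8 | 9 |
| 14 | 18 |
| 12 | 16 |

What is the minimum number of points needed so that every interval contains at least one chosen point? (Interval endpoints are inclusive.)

5

By right end: [2,3]  [6,8]  [8,9]  [8,13]  [13,14]  [12,16]  [14,18]  [19,21]  [20,25]  [26,27]
[2,3] uncovered → point at 3; [6,8] uncovered → point at 8; [13,14] uncovered → point at 14; [19,21] uncovered → point at 21; [26,27] uncovered → point at 27.
Points: 3, 8, 14, 21, 27 (5 total).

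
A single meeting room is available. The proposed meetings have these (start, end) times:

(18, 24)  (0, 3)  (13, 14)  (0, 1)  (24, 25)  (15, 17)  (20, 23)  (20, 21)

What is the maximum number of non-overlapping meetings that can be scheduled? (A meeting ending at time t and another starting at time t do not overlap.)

Order by finish time; keep every interval that doesn't clash with the previous kept one.
Sorted by end: (0,1)  (0,3)  (13,14)  (15,17)  (20,21)  (20,23)  (18,24)  (24,25)
take (0,1); take (13,14); take (15,17); take (20,21); skip (20,23); skip (18,24); take (24,25).
Selected 5 meetings.

5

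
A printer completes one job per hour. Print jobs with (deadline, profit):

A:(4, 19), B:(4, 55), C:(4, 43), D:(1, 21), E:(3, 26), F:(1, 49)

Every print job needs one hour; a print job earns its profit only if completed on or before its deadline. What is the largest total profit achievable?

173

Take jobs in profit order; each goes to the latest open slot no later than its deadline.
Profit order: B=55 F=49 C=43 E=26 D=21 A=19
Assign: B→slot 4, F→slot 1, C→slot 3, E→slot 2, D skipped, A skipped.
Slots: [1:F] [2:E] [3:C] [4:B]
Profit = 49 + 26 + 43 + 55 = 173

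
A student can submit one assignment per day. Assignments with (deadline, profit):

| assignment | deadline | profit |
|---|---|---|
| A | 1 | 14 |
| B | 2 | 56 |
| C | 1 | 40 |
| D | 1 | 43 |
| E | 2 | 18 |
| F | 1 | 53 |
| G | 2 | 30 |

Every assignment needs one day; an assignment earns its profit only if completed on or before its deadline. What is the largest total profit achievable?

Profit order: B=56 F=53 D=43 C=40 G=30 E=18 A=14
Assign: B→slot 2, F→slot 1, D skipped, C skipped, G skipped, E skipped, A skipped.
Slots: [1:F] [2:B]
Profit = 53 + 56 = 109

109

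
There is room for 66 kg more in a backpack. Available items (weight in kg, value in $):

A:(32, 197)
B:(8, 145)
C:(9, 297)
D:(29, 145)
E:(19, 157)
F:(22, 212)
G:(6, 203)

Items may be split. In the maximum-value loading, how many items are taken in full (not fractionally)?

5

Ratios (sorted): G 33.83, C 33.00, B 18.12, F 9.64, E 8.26, A 6.16, D 5.00
take G (6 @ 203); take C (9 @ 297); take B (8 @ 145); take F (22 @ 212); take E (19 @ 157); take 2/32 of A → 12.31. Capacity used 66/66.
5 item(s) taken whole; one partial (take 2/32 of A).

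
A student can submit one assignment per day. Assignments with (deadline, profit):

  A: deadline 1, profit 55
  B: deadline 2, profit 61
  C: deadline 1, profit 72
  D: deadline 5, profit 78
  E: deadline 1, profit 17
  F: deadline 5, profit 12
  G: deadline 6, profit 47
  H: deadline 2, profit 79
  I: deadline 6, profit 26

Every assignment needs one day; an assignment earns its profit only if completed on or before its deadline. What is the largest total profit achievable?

314

Sort by profit descending; place each in the latest free slot ≤ its deadline.
By profit: H(d2,79), D(d5,78), C(d1,72), B(d2,61), A(d1,55), G(d6,47), I(d6,26), E(d1,17), F(d5,12)
H→slot 2; D→slot 5; C→slot 1; B skipped; A skipped; G→slot 6; I→slot 4; E skipped; F→slot 3.
Profit = 72 + 79 + 12 + 26 + 78 + 47 = 314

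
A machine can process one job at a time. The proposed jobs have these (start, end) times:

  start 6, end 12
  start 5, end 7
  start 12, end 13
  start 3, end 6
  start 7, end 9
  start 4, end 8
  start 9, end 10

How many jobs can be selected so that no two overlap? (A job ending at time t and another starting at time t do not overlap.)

Order by finish time; keep every interval that doesn't clash with the previous kept one.
By end time: (3,6), (5,7), (4,8), (7,9), (9,10), (6,12), (12,13).
Pick (3,6); next start ≥ 6 → (7,9); next start ≥ 9 → (9,10); next start ≥ 10 → (12,13).
Selected 4 jobs.

4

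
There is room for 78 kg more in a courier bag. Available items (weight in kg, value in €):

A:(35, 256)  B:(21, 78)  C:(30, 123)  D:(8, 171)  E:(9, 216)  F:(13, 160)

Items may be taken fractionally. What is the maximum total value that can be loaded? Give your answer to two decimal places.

Sort by value per unit weight and fill in that order.
Ratios (sorted): E 24.00, D 21.38, F 12.31, A 7.31, C 4.10, B 3.71
take E (9 @ 216); take D (8 @ 171); take F (13 @ 160); take A (35 @ 256); take 13/30 of C → 53.30. Capacity used 78/78.
Total value = 856.30

856.30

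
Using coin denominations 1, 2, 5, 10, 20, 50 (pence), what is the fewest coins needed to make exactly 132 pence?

5

Greedy: take as many of the largest coin as possible, then repeat with the remainder.
132 − 2×50→32 − 1×20→12 − 1×10→2 − 1×2→0
Total coins = 2 + 1 + 1 + 1 = 5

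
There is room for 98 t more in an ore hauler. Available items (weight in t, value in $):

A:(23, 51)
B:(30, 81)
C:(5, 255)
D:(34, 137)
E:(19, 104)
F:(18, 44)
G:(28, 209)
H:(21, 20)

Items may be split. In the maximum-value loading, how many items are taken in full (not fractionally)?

4

Ratios (sorted): C 51.00, G 7.46, E 5.47, D 4.03, B 2.70, F 2.44, A 2.22, H 0.95
take C (5 @ 255); take G (28 @ 209); take E (19 @ 104); take D (34 @ 137); take 12/30 of B → 32.40. Capacity used 98/98.
4 item(s) taken whole; one partial (take 12/30 of B).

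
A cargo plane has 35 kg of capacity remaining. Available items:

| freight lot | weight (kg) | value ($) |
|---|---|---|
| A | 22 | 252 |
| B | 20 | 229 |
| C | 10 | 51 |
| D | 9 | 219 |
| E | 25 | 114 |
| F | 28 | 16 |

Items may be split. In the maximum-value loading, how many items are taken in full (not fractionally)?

Sort by value per unit weight and fill in that order.
Order: D (219/9=24.33) > A (252/22=11.45) > B (229/20=11.45) > C (51/10=5.10) > E (114/25=4.56) > F (16/28=0.57)
Fill: take D (9 @ 219) → take A (22 @ 252) → take 4/20 of B → 45.80; 35/35 used.
2 item(s) taken whole; one partial (take 4/20 of B).

2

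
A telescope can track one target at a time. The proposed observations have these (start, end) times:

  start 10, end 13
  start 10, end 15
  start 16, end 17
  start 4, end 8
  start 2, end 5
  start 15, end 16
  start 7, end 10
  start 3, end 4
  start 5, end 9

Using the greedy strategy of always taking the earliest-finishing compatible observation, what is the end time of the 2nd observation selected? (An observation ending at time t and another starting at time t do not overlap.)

Order by finish time; keep every interval that doesn't clash with the previous kept one.
By end time: (3,4), (2,5), (4,8), (5,9), (7,10), (10,13), (10,15), (15,16), (16,17).
Pick (3,4); next start ≥ 4 → (4,8); next start ≥ 8 → (10,13); next start ≥ 13 → (15,16); next start ≥ 16 → (16,17).
Selected: (3,4) (4,8) (10,13) (15,16) (16,17)

8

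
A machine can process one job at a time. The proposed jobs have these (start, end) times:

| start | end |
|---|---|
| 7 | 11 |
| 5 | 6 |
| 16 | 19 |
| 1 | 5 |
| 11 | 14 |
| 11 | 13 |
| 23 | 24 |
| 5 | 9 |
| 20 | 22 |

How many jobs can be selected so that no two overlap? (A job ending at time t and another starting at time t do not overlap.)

Greedy by earliest finish: after sorting by end time, pick each interval compatible with the last pick.
Sorted by end: (1,5)  (5,6)  (5,9)  (7,11)  (11,13)  (11,14)  (16,19)  (20,22)  (23,24)
take (1,5); take (5,6); take (7,11); take (11,13); take (16,19); take (20,22); take (23,24).
Selected 7 jobs.

7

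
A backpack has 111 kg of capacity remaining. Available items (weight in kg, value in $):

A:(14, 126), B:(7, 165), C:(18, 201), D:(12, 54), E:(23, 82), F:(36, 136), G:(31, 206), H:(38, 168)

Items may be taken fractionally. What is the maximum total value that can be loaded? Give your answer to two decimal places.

Sort by value per unit weight and fill in that order.
Ratios (sorted): B 23.57, C 11.17, A 9.00, G 6.65, D 4.50, H 4.42, F 3.78, E 3.57
take B (7 @ 165); take C (18 @ 201); take A (14 @ 126); take G (31 @ 206); take D (12 @ 54); take 29/38 of H → 128.21. Capacity used 111/111.
Total value = 880.21

880.21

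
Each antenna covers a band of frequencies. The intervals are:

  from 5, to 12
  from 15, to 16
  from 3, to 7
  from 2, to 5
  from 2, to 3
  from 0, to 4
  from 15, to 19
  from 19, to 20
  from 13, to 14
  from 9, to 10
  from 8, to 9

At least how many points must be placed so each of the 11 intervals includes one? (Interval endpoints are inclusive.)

5

By right end: [2,3]  [0,4]  [2,5]  [3,7]  [8,9]  [9,10]  [5,12]  [13,14]  [15,16]  [15,19]  [19,20]
[2,3] uncovered → point at 3; [8,9] uncovered → point at 9; [13,14] uncovered → point at 14; [15,16] uncovered → point at 16; [19,20] uncovered → point at 20.
Points: 3, 9, 14, 16, 20 (5 total).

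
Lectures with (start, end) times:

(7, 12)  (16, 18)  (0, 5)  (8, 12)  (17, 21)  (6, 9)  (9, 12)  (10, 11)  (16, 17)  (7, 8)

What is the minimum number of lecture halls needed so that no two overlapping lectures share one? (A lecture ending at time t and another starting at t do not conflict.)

4

Count concurrent intervals with a sweep; the peak is the room count.
starts: [0, 6, 7, 7, 8, 9, 10, 16, 16, 17]
ends:   [5, 8, 9, 11, 12, 12, 12, 17, 18, 21]
s0→1 e5→0 s6→1 s7→2 s7→3 e8→2 s8→3 e9→2 s9→3 s10→4  — peak 4.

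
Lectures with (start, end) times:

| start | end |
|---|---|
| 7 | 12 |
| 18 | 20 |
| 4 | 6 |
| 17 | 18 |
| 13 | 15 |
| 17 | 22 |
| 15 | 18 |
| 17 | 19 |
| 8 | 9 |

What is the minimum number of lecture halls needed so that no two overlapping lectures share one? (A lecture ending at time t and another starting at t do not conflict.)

4

The answer is the maximum number of intervals overlapping at any instant.
Events (time:±→running): 4:+→1 6:-→0 7:+→1 8:+→2 9:-→1 12:-→0 13:+→1 15:-→0 15:+→1 17:+→2 17:+→3 17:+→4 … peak 4.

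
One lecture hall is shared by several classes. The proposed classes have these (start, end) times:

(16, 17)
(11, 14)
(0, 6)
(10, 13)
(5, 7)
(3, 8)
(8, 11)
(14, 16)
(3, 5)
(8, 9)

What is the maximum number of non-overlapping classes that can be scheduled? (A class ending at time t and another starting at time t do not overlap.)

Greedy by earliest finish: after sorting by end time, pick each interval compatible with the last pick.
By end time: (3,5), (0,6), (5,7), (3,8), (8,9), (8,11), (10,13), (11,14), (14,16), (16,17).
Pick (3,5); next start ≥ 5 → (5,7); next start ≥ 7 → (8,9); next start ≥ 9 → (10,13); next start ≥ 13 → (14,16); next start ≥ 16 → (16,17).
Selected 6 classes.

6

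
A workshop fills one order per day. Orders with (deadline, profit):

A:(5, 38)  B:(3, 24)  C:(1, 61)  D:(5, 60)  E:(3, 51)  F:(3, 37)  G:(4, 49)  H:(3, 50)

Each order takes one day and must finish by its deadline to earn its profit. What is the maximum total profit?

271

Take jobs in profit order; each goes to the latest open slot no later than its deadline.
Profit order: C=61 D=60 E=51 H=50 G=49 A=38 F=37 B=24
Assign: C→slot 1, D→slot 5, E→slot 3, H→slot 2, G→slot 4, A skipped, F skipped, B skipped.
Slots: [1:C] [2:H] [3:E] [4:G] [5:D]
Profit = 61 + 50 + 51 + 49 + 60 = 271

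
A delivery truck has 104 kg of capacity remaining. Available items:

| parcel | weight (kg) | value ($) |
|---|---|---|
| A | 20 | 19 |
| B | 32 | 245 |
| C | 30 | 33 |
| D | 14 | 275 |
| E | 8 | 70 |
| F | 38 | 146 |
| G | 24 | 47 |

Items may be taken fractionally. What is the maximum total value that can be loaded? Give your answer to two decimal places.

Greedy by value/weight ratio, highest first.
Order: D (275/14=19.64) > E (70/8=8.75) > B (245/32=7.66) > F (146/38=3.84) > G (47/24=1.96) > C (33/30=1.10) > A (19/20=0.95)
Fill: take D (14 @ 275) → take E (8 @ 70) → take B (32 @ 245) → take F (38 @ 146) → take 12/24 of G → 23.50; 104/104 used.
Total value = 759.50

759.50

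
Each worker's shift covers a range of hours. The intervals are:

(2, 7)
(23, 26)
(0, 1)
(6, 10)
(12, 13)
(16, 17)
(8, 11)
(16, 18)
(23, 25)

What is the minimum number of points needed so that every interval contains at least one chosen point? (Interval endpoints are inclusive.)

6

Process intervals by earliest right end; each time one isn't hit yet, stab at its right endpoint.
By right end: [0,1]  [2,7]  [6,10]  [8,11]  [12,13]  [16,17]  [16,18]  [23,25]  [23,26]
[0,1] uncovered → point at 1; [2,7] uncovered → point at 7; [8,11] uncovered → point at 11; [12,13] uncovered → point at 13; [16,17] uncovered → point at 17; [23,25] uncovered → point at 25.
Points: 1, 7, 11, 13, 17, 25 (6 total).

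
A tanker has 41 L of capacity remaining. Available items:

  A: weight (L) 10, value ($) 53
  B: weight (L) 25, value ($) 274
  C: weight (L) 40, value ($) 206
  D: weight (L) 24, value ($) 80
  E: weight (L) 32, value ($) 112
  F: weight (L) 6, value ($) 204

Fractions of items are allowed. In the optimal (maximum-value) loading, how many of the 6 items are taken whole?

Sort by value per unit weight and fill in that order.
Order: F (204/6=34.00) > B (274/25=10.96) > A (53/10=5.30) > C (206/40=5.15) > E (112/32=3.50) > D (80/24=3.33)
Fill: take F (6 @ 204) → take B (25 @ 274) → take A (10 @ 53); 41/41 used.
3 item(s) taken whole.

3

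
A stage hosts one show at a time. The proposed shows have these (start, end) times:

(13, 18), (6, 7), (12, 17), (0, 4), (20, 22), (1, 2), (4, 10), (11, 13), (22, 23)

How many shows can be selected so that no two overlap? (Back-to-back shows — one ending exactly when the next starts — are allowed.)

By end time: (1,2), (0,4), (6,7), (4,10), (11,13), (12,17), (13,18), (20,22), (22,23).
Pick (1,2); next start ≥ 2 → (6,7); next start ≥ 7 → (11,13); next start ≥ 13 → (13,18); next start ≥ 18 → (20,22); next start ≥ 22 → (22,23).
Selected 6 shows.

6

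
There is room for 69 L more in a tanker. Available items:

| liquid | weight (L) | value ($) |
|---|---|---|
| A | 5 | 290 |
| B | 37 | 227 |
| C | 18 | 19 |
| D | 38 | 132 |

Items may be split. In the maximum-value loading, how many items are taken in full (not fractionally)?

2

Greedy by value/weight ratio, highest first.
Ratios (sorted): A 58.00, B 6.14, D 3.47, C 1.06
take A (5 @ 290); take B (37 @ 227); take 27/38 of D → 93.79. Capacity used 69/69.
2 item(s) taken whole; one partial (take 27/38 of D).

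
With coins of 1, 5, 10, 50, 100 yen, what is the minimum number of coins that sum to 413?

413 = 4×100 + 1×10 + 3×1
Total coins = 4 + 1 + 3 = 8

8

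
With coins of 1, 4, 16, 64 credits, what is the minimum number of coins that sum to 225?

6

Use the largest denomination that fits, subtract, and repeat.
225 − 3×64→33 − 2×16→1 − 1×1→0
Total coins = 3 + 2 + 1 = 6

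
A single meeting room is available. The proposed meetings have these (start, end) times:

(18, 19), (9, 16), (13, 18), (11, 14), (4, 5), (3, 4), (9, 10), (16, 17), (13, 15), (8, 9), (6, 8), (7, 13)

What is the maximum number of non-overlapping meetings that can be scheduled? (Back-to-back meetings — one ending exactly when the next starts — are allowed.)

Order by finish time; keep every interval that doesn't clash with the previous kept one.
By end time: (3,4), (4,5), (6,8), (8,9), (9,10), (7,13), (11,14), (13,15), (9,16), (16,17), (13,18), (18,19).
Pick (3,4); next start ≥ 4 → (4,5); next start ≥ 5 → (6,8); next start ≥ 8 → (8,9); next start ≥ 9 → (9,10); next start ≥ 10 → (11,14); next start ≥ 14 → (16,17); next start ≥ 17 → (18,19).
Selected 8 meetings.

8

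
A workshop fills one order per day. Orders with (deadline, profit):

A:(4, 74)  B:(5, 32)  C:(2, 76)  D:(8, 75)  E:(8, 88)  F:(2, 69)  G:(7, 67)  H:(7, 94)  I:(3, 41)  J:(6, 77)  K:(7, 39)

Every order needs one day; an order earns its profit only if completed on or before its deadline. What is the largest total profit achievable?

Profit order: H=94 E=88 J=77 C=76 D=75 A=74 F=69 G=67 I=41 K=39 B=32
Assign: H→slot 7, E→slot 8, J→slot 6, C→slot 2, D→slot 5, A→slot 4, F→slot 1, G→slot 3, I skipped, K skipped, B skipped.
Slots: [1:F] [2:C] [3:G] [4:A] [5:D] [6:J] [7:H] [8:E]
Profit = 69 + 76 + 67 + 74 + 75 + 77 + 94 + 88 = 620

620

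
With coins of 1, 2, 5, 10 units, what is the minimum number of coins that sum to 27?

Greedy: take as many of the largest coin as possible, then repeat with the remainder.
27 = 2×10 + 1×5 + 1×2
Total coins = 2 + 1 + 1 = 4

4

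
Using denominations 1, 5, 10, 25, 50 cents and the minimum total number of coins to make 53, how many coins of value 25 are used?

0

53 = 1×50 + 3×1
Count of 25: 0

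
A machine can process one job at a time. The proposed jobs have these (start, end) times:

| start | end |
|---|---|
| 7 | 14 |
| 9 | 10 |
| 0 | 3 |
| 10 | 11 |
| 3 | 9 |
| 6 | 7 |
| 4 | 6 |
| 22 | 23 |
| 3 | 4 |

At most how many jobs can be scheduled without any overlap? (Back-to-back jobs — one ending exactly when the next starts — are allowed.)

7

Greedy by earliest finish: after sorting by end time, pick each interval compatible with the last pick.
By end time: (0,3), (3,4), (4,6), (6,7), (3,9), (9,10), (10,11), (7,14), (22,23).
Pick (0,3); next start ≥ 3 → (3,4); next start ≥ 4 → (4,6); next start ≥ 6 → (6,7); next start ≥ 7 → (9,10); next start ≥ 10 → (10,11); next start ≥ 11 → (22,23).
Selected 7 jobs.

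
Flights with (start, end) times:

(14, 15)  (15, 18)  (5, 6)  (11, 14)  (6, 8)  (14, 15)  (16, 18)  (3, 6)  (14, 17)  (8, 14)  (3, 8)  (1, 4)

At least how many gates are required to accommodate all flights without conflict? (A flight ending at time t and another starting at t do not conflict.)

3

Count concurrent intervals with a sweep; the peak is the room count.
starts: [1, 3, 3, 5, 6, 8, 11, 14, 14, 14, 15, 16]
ends:   [4, 6, 6, 8, 8, 14, 14, 15, 15, 17, 18, 18]
s1→1 s3→2 s3→3  — peak 3.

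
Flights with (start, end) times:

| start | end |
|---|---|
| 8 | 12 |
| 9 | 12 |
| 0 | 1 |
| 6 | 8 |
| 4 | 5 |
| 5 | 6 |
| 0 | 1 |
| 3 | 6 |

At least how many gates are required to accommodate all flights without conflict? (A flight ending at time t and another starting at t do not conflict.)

Count concurrent intervals with a sweep; the peak is the room count.
starts: [0, 0, 3, 4, 5, 6, 8, 9]
ends:   [1, 1, 5, 6, 6, 8, 12, 12]
s0→1 s0→2  — peak 2.

2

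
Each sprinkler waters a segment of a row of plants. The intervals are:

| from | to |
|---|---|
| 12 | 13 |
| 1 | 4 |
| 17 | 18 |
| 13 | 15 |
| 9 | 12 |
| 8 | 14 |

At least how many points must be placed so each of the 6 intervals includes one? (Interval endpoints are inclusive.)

4

By right end: [1,4]  [9,12]  [12,13]  [8,14]  [13,15]  [17,18]
[1,4] uncovered → point at 4; [9,12] uncovered → point at 12; [13,15] uncovered → point at 15; [17,18] uncovered → point at 18.
Points: 4, 12, 15, 18 (4 total).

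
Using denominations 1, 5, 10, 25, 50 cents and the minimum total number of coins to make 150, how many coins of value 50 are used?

150 = 3×50
Count of 50: 3

3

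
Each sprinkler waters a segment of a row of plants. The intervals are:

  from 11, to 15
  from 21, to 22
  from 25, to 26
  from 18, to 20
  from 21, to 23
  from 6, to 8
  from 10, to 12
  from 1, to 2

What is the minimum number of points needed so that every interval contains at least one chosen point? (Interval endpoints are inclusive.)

Process intervals by earliest right end; each time one isn't hit yet, stab at its right endpoint.
By right end: [1,2]  [6,8]  [10,12]  [11,15]  [18,20]  [21,22]  [21,23]  [25,26]
[1,2] uncovered → point at 2; [6,8] uncovered → point at 8; [10,12] uncovered → point at 12; [18,20] uncovered → point at 20; [21,22] uncovered → point at 22; [25,26] uncovered → point at 26.
Points: 2, 8, 12, 20, 22, 26 (6 total).

6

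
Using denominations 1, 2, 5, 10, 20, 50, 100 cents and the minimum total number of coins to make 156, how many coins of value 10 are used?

0

156 = 1×100 + 1×50 + 1×5 + 1×1
Count of 10: 0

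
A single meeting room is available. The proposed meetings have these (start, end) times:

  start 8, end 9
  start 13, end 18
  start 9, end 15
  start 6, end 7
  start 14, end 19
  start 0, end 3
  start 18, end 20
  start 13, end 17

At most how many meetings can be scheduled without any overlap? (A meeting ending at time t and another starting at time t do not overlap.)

By end time: (0,3), (6,7), (8,9), (9,15), (13,17), (13,18), (14,19), (18,20).
Pick (0,3); next start ≥ 3 → (6,7); next start ≥ 7 → (8,9); next start ≥ 9 → (9,15); next start ≥ 15 → (18,20).
Selected 5 meetings.

5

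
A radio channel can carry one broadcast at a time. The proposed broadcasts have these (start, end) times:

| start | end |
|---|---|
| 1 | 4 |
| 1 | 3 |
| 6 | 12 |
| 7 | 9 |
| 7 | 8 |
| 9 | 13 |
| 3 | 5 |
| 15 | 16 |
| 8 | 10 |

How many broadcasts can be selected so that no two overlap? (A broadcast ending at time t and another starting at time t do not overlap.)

Greedy by earliest finish: after sorting by end time, pick each interval compatible with the last pick.
By end time: (1,3), (1,4), (3,5), (7,8), (7,9), (8,10), (6,12), (9,13), (15,16).
Pick (1,3); next start ≥ 3 → (3,5); next start ≥ 5 → (7,8); next start ≥ 8 → (8,10); next start ≥ 10 → (15,16).
Selected 5 broadcasts.

5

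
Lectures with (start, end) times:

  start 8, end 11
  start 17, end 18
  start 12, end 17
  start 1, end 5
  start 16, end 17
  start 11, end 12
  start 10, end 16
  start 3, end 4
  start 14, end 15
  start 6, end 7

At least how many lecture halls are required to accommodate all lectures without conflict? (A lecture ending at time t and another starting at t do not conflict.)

starts: [1, 3, 6, 8, 10, 11, 12, 14, 16, 17]
ends:   [4, 5, 7, 11, 12, 15, 16, 17, 17, 18]
s1→1 s3→2 e4→1 e5→0 s6→1 e7→0 s8→1 s10→2 e11→1 s11→2 e12→1 s12→2 s14→3  — peak 3.

3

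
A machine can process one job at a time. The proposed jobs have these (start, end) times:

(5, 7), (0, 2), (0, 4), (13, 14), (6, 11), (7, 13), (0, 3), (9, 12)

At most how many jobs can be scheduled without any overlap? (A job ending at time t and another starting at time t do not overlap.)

4

By end time: (0,2), (0,3), (0,4), (5,7), (6,11), (9,12), (7,13), (13,14).
Pick (0,2); next start ≥ 2 → (5,7); next start ≥ 7 → (9,12); next start ≥ 12 → (13,14).
Selected 4 jobs.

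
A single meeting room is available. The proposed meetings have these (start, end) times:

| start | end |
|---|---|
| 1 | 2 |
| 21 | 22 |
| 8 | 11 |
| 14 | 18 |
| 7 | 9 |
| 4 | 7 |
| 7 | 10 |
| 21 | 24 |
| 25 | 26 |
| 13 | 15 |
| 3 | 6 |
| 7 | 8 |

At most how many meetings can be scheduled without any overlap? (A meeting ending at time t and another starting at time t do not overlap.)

7

Greedy by earliest finish: after sorting by end time, pick each interval compatible with the last pick.
By end time: (1,2), (3,6), (4,7), (7,8), (7,9), (7,10), (8,11), (13,15), (14,18), (21,22), (21,24), (25,26).
Pick (1,2); next start ≥ 2 → (3,6); next start ≥ 6 → (7,8); next start ≥ 8 → (8,11); next start ≥ 11 → (13,15); next start ≥ 15 → (21,22); next start ≥ 22 → (25,26).
Selected 7 meetings.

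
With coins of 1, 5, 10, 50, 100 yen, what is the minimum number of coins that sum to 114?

6

Greedy: take as many of the largest coin as possible, then repeat with the remainder.
114 = 1×100 + 1×10 + 4×1
Total coins = 1 + 1 + 4 = 6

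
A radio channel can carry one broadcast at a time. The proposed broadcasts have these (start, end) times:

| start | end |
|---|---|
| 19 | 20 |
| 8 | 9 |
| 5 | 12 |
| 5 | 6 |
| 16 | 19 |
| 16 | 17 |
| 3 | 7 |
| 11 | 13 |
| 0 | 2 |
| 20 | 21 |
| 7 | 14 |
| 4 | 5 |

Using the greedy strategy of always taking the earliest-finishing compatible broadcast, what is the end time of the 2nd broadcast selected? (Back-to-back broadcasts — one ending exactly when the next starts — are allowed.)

5

Order by finish time; keep every interval that doesn't clash with the previous kept one.
By end time: (0,2), (4,5), (5,6), (3,7), (8,9), (5,12), (11,13), (7,14), (16,17), (16,19), (19,20), (20,21).
Pick (0,2); next start ≥ 2 → (4,5); next start ≥ 5 → (5,6); next start ≥ 6 → (8,9); next start ≥ 9 → (11,13); next start ≥ 13 → (16,17); next start ≥ 17 → (19,20); next start ≥ 20 → (20,21).
Selected: (0,2) (4,5) (5,6) (8,9) (11,13) (16,17) (19,20) (20,21)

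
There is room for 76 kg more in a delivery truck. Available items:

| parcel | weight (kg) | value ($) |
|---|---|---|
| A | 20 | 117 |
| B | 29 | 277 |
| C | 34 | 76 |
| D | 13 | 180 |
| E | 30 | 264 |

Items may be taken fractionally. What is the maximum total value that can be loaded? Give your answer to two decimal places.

Sort by value per unit weight and fill in that order.
Order: D (180/13=13.85) > B (277/29=9.55) > E (264/30=8.80) > A (117/20=5.85) > C (76/34=2.24)
Fill: take D (13 @ 180) → take B (29 @ 277) → take E (30 @ 264) → take 4/20 of A → 23.40; 76/76 used.
Total value = 744.40

744.40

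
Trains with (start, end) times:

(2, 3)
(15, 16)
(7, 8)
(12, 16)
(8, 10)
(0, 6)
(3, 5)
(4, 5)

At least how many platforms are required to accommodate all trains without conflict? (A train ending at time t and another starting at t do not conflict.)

The answer is the maximum number of intervals overlapping at any instant.
starts: [0, 2, 3, 4, 7, 8, 12, 15]
ends:   [3, 5, 5, 6, 8, 10, 16, 16]
s0→1 s2→2 e3→1 s3→2 s4→3  — peak 3.

3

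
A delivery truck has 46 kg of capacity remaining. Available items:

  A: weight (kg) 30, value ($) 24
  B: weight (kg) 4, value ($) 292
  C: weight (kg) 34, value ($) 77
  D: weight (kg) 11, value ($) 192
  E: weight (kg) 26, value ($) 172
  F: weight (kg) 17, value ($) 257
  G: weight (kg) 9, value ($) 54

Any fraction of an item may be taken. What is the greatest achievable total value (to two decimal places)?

Greedy by value/weight ratio, highest first.
Ratios (sorted): B 73.00, D 17.45, F 15.12, E 6.62, G 6.00, C 2.26, A 0.80
take B (4 @ 292); take D (11 @ 192); take F (17 @ 257); take 14/26 of E → 92.62. Capacity used 46/46.
Total value = 833.62

833.62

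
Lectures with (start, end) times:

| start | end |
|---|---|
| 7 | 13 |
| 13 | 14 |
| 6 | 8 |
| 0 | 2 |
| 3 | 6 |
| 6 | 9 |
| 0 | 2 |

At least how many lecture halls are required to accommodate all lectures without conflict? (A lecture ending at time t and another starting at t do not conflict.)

Events (time:±→running): 0:+→1 0:+→2 2:-→1 2:-→0 3:+→1 6:-→0 6:+→1 6:+→2 7:+→3 … peak 3.

3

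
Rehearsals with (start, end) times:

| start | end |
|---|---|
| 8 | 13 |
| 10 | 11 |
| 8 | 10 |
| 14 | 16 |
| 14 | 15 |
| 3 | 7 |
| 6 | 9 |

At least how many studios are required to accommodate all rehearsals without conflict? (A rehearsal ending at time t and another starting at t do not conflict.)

Events (time:±→running): 3:+→1 6:+→2 7:-→1 8:+→2 8:+→3 … peak 3.

3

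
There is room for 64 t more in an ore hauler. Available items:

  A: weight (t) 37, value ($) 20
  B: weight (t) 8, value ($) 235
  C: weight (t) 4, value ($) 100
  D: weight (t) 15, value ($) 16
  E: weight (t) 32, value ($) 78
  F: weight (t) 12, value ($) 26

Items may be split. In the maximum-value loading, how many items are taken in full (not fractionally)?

4

Sort by value per unit weight and fill in that order.
Ratios (sorted): B 29.38, C 25.00, E 2.44, F 2.17, D 1.07, A 0.54
take B (8 @ 235); take C (4 @ 100); take E (32 @ 78); take F (12 @ 26); take 8/15 of D → 8.53. Capacity used 64/64.
4 item(s) taken whole; one partial (take 8/15 of D).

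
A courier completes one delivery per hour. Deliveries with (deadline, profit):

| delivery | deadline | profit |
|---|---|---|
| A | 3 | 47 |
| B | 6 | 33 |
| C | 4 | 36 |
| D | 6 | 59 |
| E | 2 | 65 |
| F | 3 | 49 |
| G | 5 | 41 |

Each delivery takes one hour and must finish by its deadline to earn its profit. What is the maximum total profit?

297

Take jobs in profit order; each goes to the latest open slot no later than its deadline.
Profit order: E=65 D=59 F=49 A=47 G=41 C=36 B=33
Assign: E→slot 2, D→slot 6, F→slot 3, A→slot 1, G→slot 5, C→slot 4, B skipped.
Slots: [1:A] [2:E] [3:F] [4:C] [5:G] [6:D]
Profit = 47 + 65 + 49 + 36 + 41 + 59 = 297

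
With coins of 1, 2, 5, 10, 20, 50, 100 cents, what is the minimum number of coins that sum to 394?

8

Use the largest denomination that fits, subtract, and repeat.
394 − 3×100→94 − 1×50→44 − 2×20→4 − 2×2→0
Total coins = 3 + 1 + 2 + 2 = 8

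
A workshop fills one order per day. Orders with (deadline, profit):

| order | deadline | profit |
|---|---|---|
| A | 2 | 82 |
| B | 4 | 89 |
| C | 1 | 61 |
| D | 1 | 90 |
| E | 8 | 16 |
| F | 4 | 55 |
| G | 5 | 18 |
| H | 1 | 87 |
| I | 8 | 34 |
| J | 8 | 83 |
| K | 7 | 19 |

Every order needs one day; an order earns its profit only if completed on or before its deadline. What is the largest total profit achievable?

By profit: D(d1,90), B(d4,89), H(d1,87), J(d8,83), A(d2,82), C(d1,61), F(d4,55), I(d8,34), K(d7,19), G(d5,18), E(d8,16)
D→slot 1; B→slot 4; H skipped; J→slot 8; A→slot 2; C skipped; F→slot 3; I→slot 7; K→slot 6; G→slot 5; E skipped.
Profit = 90 + 82 + 55 + 89 + 18 + 19 + 34 + 83 = 470

470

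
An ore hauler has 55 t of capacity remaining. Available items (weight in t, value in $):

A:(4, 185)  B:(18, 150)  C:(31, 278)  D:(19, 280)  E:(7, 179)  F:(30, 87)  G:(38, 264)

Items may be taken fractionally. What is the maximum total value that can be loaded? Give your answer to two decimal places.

Ratios (sorted): A 46.25, E 25.57, D 14.74, C 8.97, B 8.33, G 6.95, F 2.90
take A (4 @ 185); take E (7 @ 179); take D (19 @ 280); take 25/31 of C → 224.19. Capacity used 55/55.
Total value = 868.19

868.19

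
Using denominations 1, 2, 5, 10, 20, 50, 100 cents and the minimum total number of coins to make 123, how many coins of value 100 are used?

1

123 − 1×100→23 − 1×20→3 − 1×2→1 − 1×1→0
Count of 100: 1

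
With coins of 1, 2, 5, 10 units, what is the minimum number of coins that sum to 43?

43 = 4×10 + 1×2 + 1×1
Total coins = 4 + 1 + 1 = 6

6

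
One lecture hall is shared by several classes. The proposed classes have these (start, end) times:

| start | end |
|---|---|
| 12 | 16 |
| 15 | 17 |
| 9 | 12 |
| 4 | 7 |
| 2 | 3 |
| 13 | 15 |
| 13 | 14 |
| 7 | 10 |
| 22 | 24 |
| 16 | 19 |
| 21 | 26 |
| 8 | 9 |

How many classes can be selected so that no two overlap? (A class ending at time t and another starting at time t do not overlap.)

Sorted by end: (2,3)  (4,7)  (8,9)  (7,10)  (9,12)  (13,14)  (13,15)  (12,16)  (15,17)  (16,19)  (22,24)  (21,26)
take (2,3); take (4,7); take (8,9); take (9,12); take (13,14); take (15,17); take (22,24); skip (21,26).
Selected 7 classes.

7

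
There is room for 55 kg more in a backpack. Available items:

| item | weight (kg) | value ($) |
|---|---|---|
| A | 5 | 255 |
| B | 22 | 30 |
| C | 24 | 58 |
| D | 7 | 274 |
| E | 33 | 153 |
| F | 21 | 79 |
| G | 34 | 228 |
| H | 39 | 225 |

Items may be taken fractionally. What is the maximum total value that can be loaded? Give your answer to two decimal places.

808.92

Sort by value per unit weight and fill in that order.
Ratios (sorted): A 51.00, D 39.14, G 6.71, H 5.77, E 4.64, F 3.76, C 2.42, B 1.36
take A (5 @ 255); take D (7 @ 274); take G (34 @ 228); take 9/39 of H → 51.92. Capacity used 55/55.
Total value = 808.92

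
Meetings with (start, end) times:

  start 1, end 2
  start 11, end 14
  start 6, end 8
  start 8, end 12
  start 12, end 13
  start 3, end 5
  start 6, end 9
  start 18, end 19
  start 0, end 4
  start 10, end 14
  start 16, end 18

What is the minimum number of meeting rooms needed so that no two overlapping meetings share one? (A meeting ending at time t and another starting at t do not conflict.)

3

starts: [0, 1, 3, 6, 6, 8, 10, 11, 12, 16, 18]
ends:   [2, 4, 5, 8, 9, 12, 13, 14, 14, 18, 19]
s0→1 s1→2 e2→1 s3→2 e4→1 e5→0 s6→1 s6→2 e8→1 s8→2 e9→1 s10→2 s11→3  — peak 3.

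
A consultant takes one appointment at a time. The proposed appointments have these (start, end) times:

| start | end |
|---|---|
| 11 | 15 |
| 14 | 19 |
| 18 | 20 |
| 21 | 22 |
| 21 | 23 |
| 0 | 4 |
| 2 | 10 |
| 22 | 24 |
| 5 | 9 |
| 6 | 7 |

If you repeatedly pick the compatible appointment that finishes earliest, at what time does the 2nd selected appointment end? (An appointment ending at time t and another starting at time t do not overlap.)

Sorted by end: (0,4)  (6,7)  (5,9)  (2,10)  (11,15)  (14,19)  (18,20)  (21,22)  (21,23)  (22,24)
take (0,4); take (6,7); skip (5,9); take (11,15); skip (14,19); take (18,20); take (21,22); take (22,24).
Selected: (0,4) (6,7) (11,15) (18,20) (21,22) (22,24)

7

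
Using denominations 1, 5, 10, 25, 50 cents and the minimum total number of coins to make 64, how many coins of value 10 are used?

64 − 1×50→14 − 1×10→4 − 4×1→0
Count of 10: 1

1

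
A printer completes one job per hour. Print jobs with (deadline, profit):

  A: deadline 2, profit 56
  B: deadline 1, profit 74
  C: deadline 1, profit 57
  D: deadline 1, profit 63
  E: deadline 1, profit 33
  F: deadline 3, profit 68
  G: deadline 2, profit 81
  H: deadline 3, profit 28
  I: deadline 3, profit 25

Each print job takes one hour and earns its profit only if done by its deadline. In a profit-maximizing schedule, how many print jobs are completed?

Sort by profit descending; place each in the latest free slot ≤ its deadline.
By profit: G(d2,81), B(d1,74), F(d3,68), D(d1,63), C(d1,57), A(d2,56), E(d1,33), H(d3,28), I(d3,25)
G→slot 2; B→slot 1; F→slot 3; D skipped; C skipped; A skipped; E skipped; H skipped; I skipped.
3 of 9 scheduled.

3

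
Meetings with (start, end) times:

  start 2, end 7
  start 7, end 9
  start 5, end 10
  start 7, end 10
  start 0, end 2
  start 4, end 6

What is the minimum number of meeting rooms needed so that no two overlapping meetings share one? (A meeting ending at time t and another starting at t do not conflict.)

Count concurrent intervals with a sweep; the peak is the room count.
starts: [0, 2, 4, 5, 7, 7]
ends:   [2, 6, 7, 9, 10, 10]
s0→1 e2→0 s2→1 s4→2 s5→3  — peak 3.

3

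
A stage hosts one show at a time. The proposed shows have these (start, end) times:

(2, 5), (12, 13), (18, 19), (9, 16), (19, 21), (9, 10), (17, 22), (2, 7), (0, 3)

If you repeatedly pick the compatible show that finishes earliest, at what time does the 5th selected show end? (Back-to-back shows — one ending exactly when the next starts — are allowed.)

Order by finish time; keep every interval that doesn't clash with the previous kept one.
By end time: (0,3), (2,5), (2,7), (9,10), (12,13), (9,16), (18,19), (19,21), (17,22).
Pick (0,3); next start ≥ 3 → (9,10); next start ≥ 10 → (12,13); next start ≥ 13 → (18,19); next start ≥ 19 → (19,21).
Selected: (0,3) (9,10) (12,13) (18,19) (19,21)

21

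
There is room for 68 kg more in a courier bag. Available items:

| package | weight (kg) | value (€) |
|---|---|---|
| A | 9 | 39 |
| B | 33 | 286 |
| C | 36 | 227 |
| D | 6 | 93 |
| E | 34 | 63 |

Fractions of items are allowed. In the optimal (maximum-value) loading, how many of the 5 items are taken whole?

2

Sort by value per unit weight and fill in that order.
Order: D (93/6=15.50) > B (286/33=8.67) > C (227/36=6.31) > A (39/9=4.33) > E (63/34=1.85)
Fill: take D (6 @ 93) → take B (33 @ 286) → take 29/36 of C → 182.86; 68/68 used.
2 item(s) taken whole; one partial (take 29/36 of C).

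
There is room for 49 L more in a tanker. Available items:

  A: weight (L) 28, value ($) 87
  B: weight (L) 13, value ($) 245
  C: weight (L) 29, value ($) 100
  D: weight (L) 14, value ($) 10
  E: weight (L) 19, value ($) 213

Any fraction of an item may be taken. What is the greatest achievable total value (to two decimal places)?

516.62

Greedy by value/weight ratio, highest first.
Order: B (245/13=18.85) > E (213/19=11.21) > C (100/29=3.45) > A (87/28=3.11) > D (10/14=0.71)
Fill: take B (13 @ 245) → take E (19 @ 213) → take 17/29 of C → 58.62; 49/49 used.
Total value = 516.62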